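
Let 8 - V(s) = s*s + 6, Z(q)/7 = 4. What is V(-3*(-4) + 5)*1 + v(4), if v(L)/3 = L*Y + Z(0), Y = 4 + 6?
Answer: -83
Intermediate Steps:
Y = 10
Z(q) = 28 (Z(q) = 7*4 = 28)
v(L) = 84 + 30*L (v(L) = 3*(L*10 + 28) = 3*(10*L + 28) = 3*(28 + 10*L) = 84 + 30*L)
V(s) = 2 - s**2 (V(s) = 8 - (s*s + 6) = 8 - (s**2 + 6) = 8 - (6 + s**2) = 8 + (-6 - s**2) = 2 - s**2)
V(-3*(-4) + 5)*1 + v(4) = (2 - (-3*(-4) + 5)**2)*1 + (84 + 30*4) = (2 - (12 + 5)**2)*1 + (84 + 120) = (2 - 1*17**2)*1 + 204 = (2 - 1*289)*1 + 204 = (2 - 289)*1 + 204 = -287*1 + 204 = -287 + 204 = -83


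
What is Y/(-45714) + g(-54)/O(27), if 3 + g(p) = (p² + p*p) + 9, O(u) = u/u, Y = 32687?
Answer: 266845645/45714 ≈ 5837.3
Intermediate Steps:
O(u) = 1
g(p) = 6 + 2*p² (g(p) = -3 + ((p² + p*p) + 9) = -3 + ((p² + p²) + 9) = -3 + (2*p² + 9) = -3 + (9 + 2*p²) = 6 + 2*p²)
Y/(-45714) + g(-54)/O(27) = 32687/(-45714) + (6 + 2*(-54)²)/1 = 32687*(-1/45714) + (6 + 2*2916)*1 = -32687/45714 + (6 + 5832)*1 = -32687/45714 + 5838*1 = -32687/45714 + 5838 = 266845645/45714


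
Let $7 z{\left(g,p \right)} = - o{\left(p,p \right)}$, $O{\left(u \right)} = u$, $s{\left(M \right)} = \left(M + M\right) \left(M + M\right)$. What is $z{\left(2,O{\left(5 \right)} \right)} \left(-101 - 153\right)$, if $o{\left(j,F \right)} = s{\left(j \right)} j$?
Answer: $\frac{127000}{7} \approx 18143.0$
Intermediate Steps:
$s{\left(M \right)} = 4 M^{2}$ ($s{\left(M \right)} = 2 M 2 M = 4 M^{2}$)
$o{\left(j,F \right)} = 4 j^{3}$ ($o{\left(j,F \right)} = 4 j^{2} j = 4 j^{3}$)
$z{\left(g,p \right)} = - \frac{4 p^{3}}{7}$ ($z{\left(g,p \right)} = \frac{\left(-1\right) 4 p^{3}}{7} = \frac{\left(-4\right) p^{3}}{7} = - \frac{4 p^{3}}{7}$)
$z{\left(2,O{\left(5 \right)} \right)} \left(-101 - 153\right) = - \frac{4 \cdot 5^{3}}{7} \left(-101 - 153\right) = \left(- \frac{4}{7}\right) 125 \left(-254\right) = \left(- \frac{500}{7}\right) \left(-254\right) = \frac{127000}{7}$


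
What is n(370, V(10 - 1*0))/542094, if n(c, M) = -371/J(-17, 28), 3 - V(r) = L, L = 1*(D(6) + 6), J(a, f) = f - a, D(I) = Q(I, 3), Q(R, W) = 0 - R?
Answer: -53/3484890 ≈ -1.5209e-5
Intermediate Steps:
Q(R, W) = -R
D(I) = -I
L = 0 (L = 1*(-1*6 + 6) = 1*(-6 + 6) = 1*0 = 0)
V(r) = 3 (V(r) = 3 - 1*0 = 3 + 0 = 3)
n(c, M) = -371/45 (n(c, M) = -371/(28 - 1*(-17)) = -371/(28 + 17) = -371/45)
n(370, V(10 - 1*0))/542094 = -371/45/542094 = -371/45*1/542094 = -53/3484890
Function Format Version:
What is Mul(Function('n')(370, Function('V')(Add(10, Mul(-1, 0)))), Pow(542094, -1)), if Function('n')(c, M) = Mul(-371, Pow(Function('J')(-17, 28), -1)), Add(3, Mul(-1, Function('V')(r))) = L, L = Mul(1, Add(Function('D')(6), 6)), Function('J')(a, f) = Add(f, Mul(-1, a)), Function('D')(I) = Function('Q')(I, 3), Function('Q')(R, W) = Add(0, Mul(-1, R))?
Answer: Rational(-53, 3484890) ≈ -1.5209e-5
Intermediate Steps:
Function('Q')(R, W) = Mul(-1, R)
Function('D')(I) = Mul(-1, I)
L = 0 (L = Mul(1, Add(Mul(-1, 6), 6)) = Mul(1, Add(-6, 6)) = Mul(1, 0) = 0)
Function('V')(r) = 3 (Function('V')(r) = Add(3, Mul(-1, 0)) = Add(3, 0) = 3)
Function('n')(c, M) = Rational(-371, 45) (Function('n')(c, M) = Mul(-371, Pow(Add(28, Mul(-1, -17)), -1)) = Mul(-371, Pow(Add(28, 17), -1)) = Mul(-371, Pow(45, -1)) = Mul(-371, Rational(1, 45)) = Rational(-371, 45))
Mul(Function('n')(370, Function('V')(Add(10, Mul(-1, 0)))), Pow(542094, -1)) = Mul(Rational(-371, 45), Pow(542094, -1)) = Mul(Rational(-371, 45), Rational(1, 542094)) = Rational(-53, 3484890)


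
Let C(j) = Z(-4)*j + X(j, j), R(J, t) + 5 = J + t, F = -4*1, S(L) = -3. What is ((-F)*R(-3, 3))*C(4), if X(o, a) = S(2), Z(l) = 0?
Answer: 60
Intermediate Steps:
F = -4
X(o, a) = -3
R(J, t) = -5 + J + t (R(J, t) = -5 + (J + t) = -5 + J + t)
C(j) = -3 (C(j) = 0*j - 3 = 0 - 3 = -3)
((-F)*R(-3, 3))*C(4) = ((-1*(-4))*(-5 - 3 + 3))*(-3) = (4*(-5))*(-3) = -20*(-3) = 60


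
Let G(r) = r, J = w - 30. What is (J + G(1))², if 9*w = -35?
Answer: 87616/81 ≈ 1081.7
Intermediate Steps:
w = -35/9 (w = (⅑)*(-35) = -35/9 ≈ -3.8889)
J = -305/9 (J = -35/9 - 30 = -305/9 ≈ -33.889)
(J + G(1))² = (-305/9 + 1)² = (-296/9)² = 87616/81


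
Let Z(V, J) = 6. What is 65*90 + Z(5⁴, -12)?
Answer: 5856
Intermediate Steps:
65*90 + Z(5⁴, -12) = 65*90 + 6 = 5850 + 6 = 5856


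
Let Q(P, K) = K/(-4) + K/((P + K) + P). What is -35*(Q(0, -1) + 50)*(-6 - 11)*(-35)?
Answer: -4269125/4 ≈ -1.0673e+6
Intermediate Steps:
Q(P, K) = -K/4 + K/(K + 2*P) (Q(P, K) = K*(-1/4) + K/((K + P) + P) = -K/4 + K/(K + 2*P))
-35*(Q(0, -1) + 50)*(-6 - 11)*(-35) = -35*((1/4)*(-1)*(4 - 1*(-1) - 2*0)/(-1 + 2*0) + 50)*(-6 - 11)*(-35) = -35*((1/4)*(-1)*(4 + 1 + 0)/(-1 + 0) + 50)*(-17)*(-35) = -35*((1/4)*(-1)*5/(-1) + 50)*(-17)*(-35) = -35*((1/4)*(-1)*(-1)*5 + 50)*(-17)*(-35) = -35*(5/4 + 50)*(-17)*(-35) = -7175*(-17)/4*(-35) = -35*(-3485/4)*(-35) = (121975/4)*(-35) = -4269125/4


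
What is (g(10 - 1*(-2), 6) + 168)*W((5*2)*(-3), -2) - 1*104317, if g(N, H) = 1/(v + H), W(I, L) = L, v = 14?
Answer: -1046531/10 ≈ -1.0465e+5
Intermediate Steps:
g(N, H) = 1/(14 + H)
(g(10 - 1*(-2), 6) + 168)*W((5*2)*(-3), -2) - 1*104317 = (1/(14 + 6) + 168)*(-2) - 1*104317 = (1/20 + 168)*(-2) - 104317 = (3361/20)*(-2) - 104317 = -3361/10 - 104317 = -1046531/10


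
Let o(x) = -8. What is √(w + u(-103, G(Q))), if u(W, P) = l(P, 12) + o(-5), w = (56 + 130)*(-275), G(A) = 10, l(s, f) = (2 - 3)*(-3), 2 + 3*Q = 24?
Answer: I*√51155 ≈ 226.17*I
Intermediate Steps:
Q = 22/3 (Q = -⅔ + (⅓)*24 = -⅔ + 8 = 22/3 ≈ 7.3333)
l(s, f) = 3 (l(s, f) = -1*(-3) = 3)
w = -51150 (w = 186*(-275) = -51150)
u(W, P) = -5 (u(W, P) = 3 - 8 = -5)
√(w + u(-103, G(Q))) = √(-51150 - 5) = √(-51155) = I*√51155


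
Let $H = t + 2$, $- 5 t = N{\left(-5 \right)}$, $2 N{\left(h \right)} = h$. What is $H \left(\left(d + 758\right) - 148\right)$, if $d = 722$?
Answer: $3330$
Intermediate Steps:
$N{\left(h \right)} = \frac{h}{2}$
$t = \frac{1}{2}$ ($t = - \frac{\frac{1}{2} \left(-5\right)}{5} = \left(- \frac{1}{5}\right) \left(- \frac{5}{2}\right) = \frac{1}{2} \approx 0.5$)
$H = \frac{5}{2}$ ($H = \frac{1}{2} + 2 = \frac{5}{2} \approx 2.5$)
$H \left(\left(d + 758\right) - 148\right) = \frac{5 \left(\left(722 + 758\right) - 148\right)}{2} = \frac{5 \left(1480 - 148\right)}{2} = \frac{5}{2} \cdot 1332 = 3330$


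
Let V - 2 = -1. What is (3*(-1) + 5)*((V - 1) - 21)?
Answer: -42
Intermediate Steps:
V = 1 (V = 2 - 1 = 1)
(3*(-1) + 5)*((V - 1) - 21) = (3*(-1) + 5)*((1 - 1) - 21) = (-3 + 5)*(0 - 21) = 2*(-21) = -42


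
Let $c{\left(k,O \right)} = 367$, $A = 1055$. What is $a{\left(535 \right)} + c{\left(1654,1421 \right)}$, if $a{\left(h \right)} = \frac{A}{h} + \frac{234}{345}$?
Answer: $\frac{4548546}{12305} \approx 369.65$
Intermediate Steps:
$a{\left(h \right)} = \frac{78}{115} + \frac{1055}{h}$ ($a{\left(h \right)} = \frac{1055}{h} + \frac{234}{345} = \frac{1055}{h} + 234 \cdot \frac{1}{345} = \frac{1055}{h} + \frac{78}{115} = \frac{78}{115} + \frac{1055}{h}$)
$a{\left(535 \right)} + c{\left(1654,1421 \right)} = \left(\frac{78}{115} + \frac{1055}{535}\right) + 367 = \left(\frac{78}{115} + 1055 \cdot \frac{1}{535}\right) + 367 = \left(\frac{78}{115} + \frac{211}{107}\right) + 367 = \frac{32611}{12305} + 367 = \frac{4548546}{12305}$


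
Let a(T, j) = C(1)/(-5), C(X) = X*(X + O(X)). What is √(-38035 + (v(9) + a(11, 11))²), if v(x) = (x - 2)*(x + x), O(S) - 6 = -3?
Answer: 3*I*√62111/5 ≈ 149.53*I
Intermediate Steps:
O(S) = 3 (O(S) = 6 - 3 = 3)
v(x) = 2*x*(-2 + x) (v(x) = (-2 + x)*(2*x) = 2*x*(-2 + x))
C(X) = X*(3 + X) (C(X) = X*(X + 3) = X*(3 + X))
a(T, j) = -⅘ (a(T, j) = (1*(3 + 1))/(-5) = (1*4)*(-⅕) = 4*(-⅕) = -⅘)
√(-38035 + (v(9) + a(11, 11))²) = √(-38035 + (2*9*(-2 + 9) - ⅘)²) = √(-38035 + (2*9*7 - ⅘)²) = √(-38035 + (126 - ⅘)²) = √(-38035 + (626/5)²) = √(-38035 + 391876/25) = √(-558999/25) = 3*I*√62111/5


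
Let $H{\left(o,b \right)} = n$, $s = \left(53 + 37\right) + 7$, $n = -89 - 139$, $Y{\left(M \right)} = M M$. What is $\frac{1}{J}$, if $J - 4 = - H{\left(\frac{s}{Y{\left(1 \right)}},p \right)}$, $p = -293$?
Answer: $\frac{1}{232} \approx 0.0043103$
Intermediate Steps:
$Y{\left(M \right)} = M^{2}$
$n = -228$ ($n = -89 - 139 = -228$)
$s = 97$ ($s = 90 + 7 = 97$)
$H{\left(o,b \right)} = -228$
$J = 232$ ($J = 4 - -228 = 4 + 228 = 232$)
$\frac{1}{J} = \frac{1}{232}$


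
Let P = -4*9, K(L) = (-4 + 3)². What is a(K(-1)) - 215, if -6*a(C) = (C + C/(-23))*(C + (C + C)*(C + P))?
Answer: -204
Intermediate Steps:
K(L) = 1 (K(L) = (-1)² = 1)
P = -36
a(C) = -11*C*(C + 2*C*(-36 + C))/69 (a(C) = -(C + C/(-23))*(C + (C + C)*(C - 36))/6 = -(C + C*(-1/23))*(C + (2*C)*(-36 + C))/6 = -(C - C/23)*(C + 2*C*(-36 + C))/6 = -22*C/23*(C + 2*C*(-36 + C))/6 = -11*C*(C + 2*C*(-36 + C))/69)
a(K(-1)) - 215 = (11/69)*1²*(71 - 2*1) - 215 = (11/69)*1*(71 - 2) - 215 = (11/69)*1*69 - 215 = 11 - 215 = -204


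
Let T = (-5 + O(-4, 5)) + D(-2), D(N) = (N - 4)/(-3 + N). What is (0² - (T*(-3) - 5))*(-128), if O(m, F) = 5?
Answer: -5504/5 ≈ -1100.8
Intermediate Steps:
D(N) = (-4 + N)/(-3 + N)
T = 6/5 (T = (-5 + 5) + (-4 - 2)/(-3 - 2) = 0 - 6/(-5) = 0 - ⅕*(-6) = 0 + 6/5 = 6/5 ≈ 1.2000)
(0² - (T*(-3) - 5))*(-128) = (0² - ((6/5)*(-3) - 5))*(-128) = (0 - (-18/5 - 5))*(-128) = (0 - 1*(-43/5))*(-128) = (0 + 43/5)*(-128) = (43/5)*(-128) = -5504/5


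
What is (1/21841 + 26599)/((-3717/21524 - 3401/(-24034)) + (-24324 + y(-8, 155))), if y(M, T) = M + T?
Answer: -150264667121754080/136582335293250463 ≈ -1.1002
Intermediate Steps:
(1/21841 + 26599)/((-3717/21524 - 3401/(-24034)) + (-24324 + y(-8, 155))) = (1/21841 + 26599)/((-3717/21524 - 3401/(-24034)) + (-24324 + (-8 + 155))) = (1/21841 + 26599)/((-3717*1/21524 - 3401*(-1/24034)) + (-24324 + 147)) = 580948760/(21841*((-3717/21524 + 3401/24034) - 24177)) = 580948760/(21841*(-8065627/258653908 - 24177)) = 580948760/(21841*(-6253483599343/258653908)) = (580948760/21841)*(-258653908/6253483599343) = -150264667121754080/136582335293250463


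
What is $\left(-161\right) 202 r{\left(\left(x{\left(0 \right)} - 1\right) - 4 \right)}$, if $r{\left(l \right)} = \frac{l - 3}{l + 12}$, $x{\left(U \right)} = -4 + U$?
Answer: $130088$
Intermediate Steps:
$r{\left(l \right)} = \frac{-3 + l}{12 + l}$
$\left(-161\right) 202 r{\left(\left(x{\left(0 \right)} - 1\right) - 4 \right)} = \left(-161\right) 202 \frac{-3 + \left(\left(\left(-4 + 0\right) - 1\right) - 4\right)}{12 + \left(\left(\left(-4 + 0\right) - 1\right) - 4\right)} = - 32522 \frac{-3 - 9}{12 - 9} = - 32522 \cdot \frac{1}{3} \left(-12\right) = \left(-32522\right) \left(-4\right) = 130088$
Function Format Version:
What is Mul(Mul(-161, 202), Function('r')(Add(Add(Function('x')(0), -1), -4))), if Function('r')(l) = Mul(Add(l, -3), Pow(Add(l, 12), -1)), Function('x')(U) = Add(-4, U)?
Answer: 130088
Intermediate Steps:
Function('r')(l) = Mul(Pow(Add(12, l), -1), Add(-3, l)) (Function('r')(l) = Mul(Add(-3, l), Pow(Add(12, l), -1)) = Mul(Pow(Add(12, l), -1), Add(-3, l)))
Mul(Mul(-161, 202), Function('r')(Add(Add(Function('x')(0), -1), -4))) = Mul(Mul(-161, 202), Mul(Pow(Add(12, Add(Add(Add(-4, 0), -1), -4)), -1), Add(-3, Add(Add(Add(-4, 0), -1), -4)))) = Mul(-32522, Mul(Pow(Add(12, Add(Add(-4, -1), -4)), -1), Add(-3, Add(Add(-4, -1), -4)))) = Mul(-32522, Mul(Pow(Add(12, Add(-5, -4)), -1), Add(-3, Add(-5, -4)))) = Mul(-32522, Mul(Pow(Add(12, -9), -1), Add(-3, -9))) = Mul(-32522, Mul(Pow(3, -1), -12)) = Mul(-32522, Mul(Rational(1, 3), -12)) = Mul(-32522, -4) = 130088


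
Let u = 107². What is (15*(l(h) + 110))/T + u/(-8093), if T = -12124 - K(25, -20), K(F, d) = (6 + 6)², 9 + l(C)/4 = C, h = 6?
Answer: -76176521/49642462 ≈ -1.5345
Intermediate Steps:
l(C) = -36 + 4*C
u = 11449
K(F, d) = 144 (K(F, d) = 12² = 144)
T = -12268 (T = -12124 - 1*144 = -12124 - 144 = -12268)
(15*(l(h) + 110))/T + u/(-8093) = (15*((-36 + 4*6) + 110))/(-12268) + 11449/(-8093) = (15*((-36 + 24) + 110))*(-1/12268) + 11449*(-1/8093) = (15*(-12 + 110))*(-1/12268) - 11449/8093 = (15*98)*(-1/12268) - 11449/8093 = 1470*(-1/12268) - 11449/8093 = -735/6134 - 11449/8093 = -76176521/49642462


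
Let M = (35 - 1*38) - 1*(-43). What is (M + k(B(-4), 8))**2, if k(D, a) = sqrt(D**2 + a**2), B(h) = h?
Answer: 1680 + 320*sqrt(5) ≈ 2395.5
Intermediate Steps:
M = 40 (M = (35 - 38) + 43 = -3 + 43 = 40)
(M + k(B(-4), 8))**2 = (40 + sqrt((-4)**2 + 8**2))**2 = (40 + sqrt(16 + 64))**2 = (40 + sqrt(80))**2 = (40 + 4*sqrt(5))**2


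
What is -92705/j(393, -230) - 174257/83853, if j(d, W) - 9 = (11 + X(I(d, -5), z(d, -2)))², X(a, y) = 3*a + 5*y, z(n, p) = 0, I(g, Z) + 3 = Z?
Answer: -7804610111/14925834 ≈ -522.89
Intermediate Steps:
I(g, Z) = -3 + Z
j(d, W) = 178 (j(d, W) = 9 + (11 + (3*(-3 - 5) + 5*0))² = 9 + (11 + (3*(-8) + 0))² = 9 + (11 + (-24 + 0))² = 9 + (11 - 24)² = 9 + (-13)² = 9 + 169 = 178)
-92705/j(393, -230) - 174257/83853 = -92705/178 - 174257/83853 = -7804610111/14925834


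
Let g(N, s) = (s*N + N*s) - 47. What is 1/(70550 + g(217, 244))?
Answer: 1/176399 ≈ 5.6690e-6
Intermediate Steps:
g(N, s) = -47 + 2*N*s (g(N, s) = (N*s + N*s) - 47 = 2*N*s - 47 = -47 + 2*N*s)
1/(70550 + g(217, 244)) = 1/(70550 + (-47 + 2*217*244)) = 1/(70550 + (-47 + 105896)) = 1/(70550 + 105849) = 1/176399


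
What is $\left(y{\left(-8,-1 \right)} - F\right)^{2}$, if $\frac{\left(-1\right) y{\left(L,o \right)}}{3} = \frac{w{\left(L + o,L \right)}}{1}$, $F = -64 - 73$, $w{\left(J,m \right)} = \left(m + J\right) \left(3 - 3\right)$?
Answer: $18769$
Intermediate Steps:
$w{\left(J,m \right)} = 0$ ($w{\left(J,m \right)} = \left(J + m\right) 0 = 0$)
$F = -137$ ($F = -64 - 73 = -137$)
$y{\left(L,o \right)} = 0$ ($y{\left(L,o \right)} = - 3 \cdot \frac{0}{1} = - 3 \cdot 0 \cdot 1 = \left(-3\right) 0 = 0$)
$\left(y{\left(-8,-1 \right)} - F\right)^{2} = \left(0 - -137\right)^{2} = \left(0 + 137\right)^{2} = 137^{2} = 18769$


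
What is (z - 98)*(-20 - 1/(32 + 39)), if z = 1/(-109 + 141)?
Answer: 4454835/2272 ≈ 1960.8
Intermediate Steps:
z = 1/32 ≈ 0.031250
(z - 98)*(-20 - 1/(32 + 39)) = (1/32 - 98)*(-20 - 1/(32 + 39)) = -3135*(-20 - 1/71)/32 = -3135/32*(-1421/71) = 4454835/2272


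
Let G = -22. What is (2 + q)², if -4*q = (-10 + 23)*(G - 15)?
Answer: 239121/16 ≈ 14945.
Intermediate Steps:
q = 481/4 (q = -(-10 + 23)*(-22 - 15)/4 = -13*(-37)/4 = -¼*(-481) = 481/4 ≈ 120.25)
(2 + q)² = (2 + 481/4)² = (489/4)² = 239121/16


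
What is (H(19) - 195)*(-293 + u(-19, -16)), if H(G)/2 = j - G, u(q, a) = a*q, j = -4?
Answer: -2651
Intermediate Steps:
H(G) = -8 - 2*G (H(G) = 2*(-4 - G) = -8 - 2*G)
(H(19) - 195)*(-293 + u(-19, -16)) = ((-8 - 2*19) - 195)*(-293 - 16*(-19)) = ((-8 - 38) - 195)*(-293 + 304) = (-46 - 195)*11 = -241*11 = -2651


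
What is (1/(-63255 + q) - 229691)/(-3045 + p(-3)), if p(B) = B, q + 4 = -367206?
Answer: 8239494693/109338110 ≈ 75.358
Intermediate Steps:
q = -367210 (q = -4 - 367206 = -367210)
(1/(-63255 + q) - 229691)/(-3045 + p(-3)) = (1/(-63255 - 367210) - 229691)/(-3045 - 3) = (1/(-430465) - 229691)/(-3048) = (-1/430465 - 229691)*(-1/3048) = -98873936316/430465*(-1/3048) = 8239494693/109338110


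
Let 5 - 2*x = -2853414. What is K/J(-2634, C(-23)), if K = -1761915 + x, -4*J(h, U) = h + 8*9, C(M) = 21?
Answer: -95773/183 ≈ -523.35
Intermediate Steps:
x = 2853419/2 (x = 5/2 - 1/2*(-2853414) = 5/2 + 1426707 = 2853419/2 ≈ 1.4267e+6)
J(h, U) = -18 - h/4 (J(h, U) = -(h + 8*9)/4 = -(h + 72)/4 = -(72 + h)/4 = -18 - h/4)
K = -670411/2 (K = -1761915 + 2853419/2 = -670411/2 ≈ -3.3521e+5)
K/J(-2634, C(-23)) = -670411/(2*(-18 - 1/4*(-2634))) = -670411/(2*(-18 + 1317/2)) = -670411/(2*1281/2) = -670411/2*2/1281 = -95773/183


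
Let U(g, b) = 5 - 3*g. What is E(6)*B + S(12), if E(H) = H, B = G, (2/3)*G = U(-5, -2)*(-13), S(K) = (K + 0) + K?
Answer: -2316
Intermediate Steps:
S(K) = 2*K (S(K) = K + K = 2*K)
G = -390 (G = 3*((5 - 3*(-5))*(-13))/2 = 3*((5 + 15)*(-13))/2 = 3*(20*(-13))/2 = (3/2)*(-260) = -390)
B = -390
E(6)*B + S(12) = 6*(-390) + 2*12 = -2340 + 24 = -2316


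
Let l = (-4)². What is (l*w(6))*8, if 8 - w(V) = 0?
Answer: 1024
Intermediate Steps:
w(V) = 8 (w(V) = 8 - 1*0 = 8 + 0 = 8)
l = 16
(l*w(6))*8 = (16*8)*8 = 128*8 = 1024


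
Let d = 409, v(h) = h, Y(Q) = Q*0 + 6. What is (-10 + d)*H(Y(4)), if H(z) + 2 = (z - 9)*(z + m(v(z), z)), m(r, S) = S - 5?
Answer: -9177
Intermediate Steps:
Y(Q) = 6 (Y(Q) = 0 + 6 = 6)
m(r, S) = -5 + S
H(z) = -2 + (-9 + z)*(-5 + 2*z) (H(z) = -2 + (z - 9)*(z + (-5 + z)) = -2 + (-9 + z)*(-5 + 2*z))
(-10 + d)*H(Y(4)) = (-10 + 409)*(43 - 23*6 + 2*6²) = 399*(43 - 138 + 2*36) = 399*(43 - 138 + 72) = 399*(-23) = -9177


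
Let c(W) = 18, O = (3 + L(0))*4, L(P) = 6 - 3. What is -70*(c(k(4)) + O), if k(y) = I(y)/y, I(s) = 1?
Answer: -2940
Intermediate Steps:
L(P) = 3
O = 24 (O = (3 + 3)*4 = 6*4 = 24)
k(y) = 1/y
-70*(c(k(4)) + O) = -70*(18 + 24) = -70*42 = -2940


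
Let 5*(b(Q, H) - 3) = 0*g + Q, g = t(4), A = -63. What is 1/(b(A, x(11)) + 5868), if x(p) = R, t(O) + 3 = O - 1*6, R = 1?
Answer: 5/29292 ≈ 0.00017070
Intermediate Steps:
t(O) = -9 + O (t(O) = -3 + (O - 1*6) = -3 + (O - 6) = -3 + (-6 + O) = -9 + O)
g = -5 (g = -9 + 4 = -5)
x(p) = 1
b(Q, H) = 3 + Q/5 (b(Q, H) = 3 + (0*(-5) + Q)/5 = 3 + (0 + Q)/5 = 3 + Q/5)
1/(b(A, x(11)) + 5868) = 1/((3 + (1/5)*(-63)) + 5868) = 1/((3 - 63/5) + 5868) = 1/(-48/5 + 5868) = 1/(29292/5) = 5/29292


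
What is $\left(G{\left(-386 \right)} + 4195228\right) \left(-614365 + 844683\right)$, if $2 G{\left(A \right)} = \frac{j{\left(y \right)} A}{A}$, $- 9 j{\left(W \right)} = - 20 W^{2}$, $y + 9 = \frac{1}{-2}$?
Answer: $\frac{8696336564531}{9} \approx 9.6626 \cdot 10^{11}$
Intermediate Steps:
$y = - \frac{19}{2}$ ($y = -9 + \frac{1}{-2} = -9 - \frac{1}{2} = - \frac{19}{2} \approx -9.5$)
$j{\left(W \right)} = \frac{20 W^{2}}{9}$ ($j{\left(W \right)} = - \frac{\left(-20\right) W^{2}}{9} = \frac{20 W^{2}}{9}$)
$G{\left(A \right)} = \frac{1805}{18}$ ($G{\left(A \right)} = \frac{\frac{20 \left(- \frac{19}{2}\right)^{2}}{9} A \frac{1}{A}}{2} = \frac{\frac{20}{9} \cdot \frac{361}{4} A \frac{1}{A}}{2} = \frac{\frac{1805 A}{9} \frac{1}{A}}{2} = \frac{1}{2} \cdot \frac{1805}{9} = \frac{1805}{18}$)
$\left(G{\left(-386 \right)} + 4195228\right) \left(-614365 + 844683\right) = \left(\frac{1805}{18} + 4195228\right) \left(-614365 + 844683\right) = \frac{75515909}{18} \cdot 230318 = \frac{8696336564531}{9}$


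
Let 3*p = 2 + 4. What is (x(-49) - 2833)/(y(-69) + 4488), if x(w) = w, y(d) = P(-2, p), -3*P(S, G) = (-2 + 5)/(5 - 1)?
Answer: -11528/17951 ≈ -0.64219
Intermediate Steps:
p = 2 (p = (2 + 4)/3 = (⅓)*6 = 2)
P(S, G) = -¼ (P(S, G) = -(-2 + 5)/(3*(5 - 1)) = -1/4 = -⅓*¾ = -¼)
y(d) = -¼
(x(-49) - 2833)/(y(-69) + 4488) = (-49 - 2833)/(-¼ + 4488) = -2882/17951/4 = -2882*4/17951 = -11528/17951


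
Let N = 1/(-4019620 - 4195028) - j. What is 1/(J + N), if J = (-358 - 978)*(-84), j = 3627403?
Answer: -8214648/28875958141993 ≈ -2.8448e-7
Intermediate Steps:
N = -29797838799145/8214648 (N = 1/(-4019620 - 4195028) - 1*3627403 = 1/(-8214648) - 3627403 = -1/8214648 - 3627403 = -29797838799145/8214648 ≈ -3.6274e+6)
J = 112224 (J = -1336*(-84) = 112224)
1/(J + N) = 1/(112224 - 29797838799145/8214648) = 1/(-28875958141993/8214648) = -8214648/28875958141993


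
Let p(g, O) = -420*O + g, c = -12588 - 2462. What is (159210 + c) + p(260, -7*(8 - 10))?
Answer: 138540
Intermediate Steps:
c = -15050
p(g, O) = g - 420*O
(159210 + c) + p(260, -7*(8 - 10)) = (159210 - 15050) + (260 - (-2940)*(8 - 10)) = 144160 + (260 - (-2940)*(-2)) = 144160 + (260 - 420*14) = 144160 + (260 - 5880) = 144160 - 5620 = 138540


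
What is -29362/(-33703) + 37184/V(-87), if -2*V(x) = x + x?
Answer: 1255766846/2932161 ≈ 428.27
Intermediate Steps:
V(x) = -x (V(x) = -(x + x)/2 = -x)
-29362/(-33703) + 37184/V(-87) = -29362/(-33703) + 37184/((-1*(-87))) = -29362*(-1/33703) + 37184/87 = 29362/33703 + 37184*(1/87) = 29362/33703 + 37184/87 = 1255766846/2932161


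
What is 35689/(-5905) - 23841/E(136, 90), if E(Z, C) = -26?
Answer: 139853191/153530 ≈ 910.92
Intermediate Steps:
35689/(-5905) - 23841/E(136, 90) = 35689/(-5905) - 23841/(-26) = 35689*(-1/5905) - 23841*(-1/26) = -35689/5905 + 23841/26 = 139853191/153530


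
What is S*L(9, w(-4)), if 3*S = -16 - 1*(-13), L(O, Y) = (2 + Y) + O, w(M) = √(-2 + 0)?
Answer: -11 - I*√2 ≈ -11.0 - 1.4142*I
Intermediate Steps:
w(M) = I*√2 (w(M) = √(-2) = I*√2)
L(O, Y) = 2 + O + Y
S = -1 (S = (-16 - 1*(-13))/3 = (-16 + 13)/3 = (⅓)*(-3) = -1)
S*L(9, w(-4)) = -(2 + 9 + I*√2) = -(11 + I*√2) = -11 - I*√2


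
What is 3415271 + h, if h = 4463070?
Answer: 7878341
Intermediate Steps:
3415271 + h = 3415271 + 4463070 = 7878341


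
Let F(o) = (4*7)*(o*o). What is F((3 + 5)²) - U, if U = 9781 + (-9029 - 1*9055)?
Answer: 122991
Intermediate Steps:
F(o) = 28*o²
U = -8303 (U = 9781 + (-9029 - 9055) = 9781 - 18084 = -8303)
F((3 + 5)²) - U = 28*((3 + 5)²)² - 1*(-8303) = 28*(8²)² + 8303 = 28*64² + 8303 = 28*4096 + 8303 = 114688 + 8303 = 122991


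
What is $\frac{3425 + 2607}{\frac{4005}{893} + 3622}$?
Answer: $\frac{5386576}{3238451} \approx 1.6633$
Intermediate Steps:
$\frac{3425 + 2607}{\frac{4005}{893} + 3622} = \frac{6032}{4005 \cdot \frac{1}{893} + 3622} = \frac{6032}{\frac{4005}{893} + 3622} = \frac{6032}{\frac{3238451}{893}} = 6032 \cdot \frac{893}{3238451} = \frac{5386576}{3238451}$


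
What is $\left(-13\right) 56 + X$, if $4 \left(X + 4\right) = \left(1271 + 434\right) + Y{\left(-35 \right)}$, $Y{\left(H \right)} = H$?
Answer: $- \frac{629}{2} \approx -314.5$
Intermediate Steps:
$X = \frac{827}{2}$ ($X = -4 + \frac{\left(1271 + 434\right) - 35}{4} = -4 + \frac{1705 - 35}{4} = -4 + \frac{1}{4} \cdot 1670 = -4 + \frac{835}{2} = \frac{827}{2} \approx 413.5$)
$\left(-13\right) 56 + X = \left(-13\right) 56 + \frac{827}{2} = -728 + \frac{827}{2} = - \frac{629}{2}$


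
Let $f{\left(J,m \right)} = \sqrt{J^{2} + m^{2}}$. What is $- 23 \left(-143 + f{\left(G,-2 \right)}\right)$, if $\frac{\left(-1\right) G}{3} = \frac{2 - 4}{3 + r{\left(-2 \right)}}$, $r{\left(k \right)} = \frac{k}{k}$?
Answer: $\frac{6463}{2} \approx 3231.5$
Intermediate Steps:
$r{\left(k \right)} = 1$
$G = \frac{3}{2}$ ($G = - 3 \frac{2 - 4}{3 + 1} = - 3 \left(- \frac{2}{4}\right) = - 3 \left(\left(-2\right) \frac{1}{4}\right) = \left(-3\right) \left(- \frac{1}{2}\right) = \frac{3}{2} \approx 1.5$)
$- 23 \left(-143 + f{\left(G,-2 \right)}\right) = - 23 \left(-143 + \sqrt{\left(\frac{3}{2}\right)^{2} + \left(-2\right)^{2}}\right) = - 23 \left(-143 + \sqrt{\frac{9}{4} + 4}\right) = - 23 \left(-143 + \sqrt{\frac{25}{4}}\right) = - 23 \left(-143 + \frac{5}{2}\right) = \left(-23\right) \left(- \frac{281}{2}\right) = \frac{6463}{2}$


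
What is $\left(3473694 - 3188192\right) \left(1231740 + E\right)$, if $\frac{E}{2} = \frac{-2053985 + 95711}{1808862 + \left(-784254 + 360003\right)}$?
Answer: $\frac{162305682600229728}{461537} \approx 3.5166 \cdot 10^{11}$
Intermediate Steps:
$E = - \frac{1305516}{461537}$ ($E = 2 \frac{-2053985 + 95711}{1808862 + \left(-784254 + 360003\right)} = 2 \left(- \frac{1958274}{1808862 - 424251}\right) = 2 \left(- \frac{1958274}{1384611}\right) = 2 \left(\left(-1958274\right) \frac{1}{1384611}\right) = 2 \left(- \frac{652758}{461537}\right) = - \frac{1305516}{461537} \approx -2.8286$)
$\left(3473694 - 3188192\right) \left(1231740 + E\right) = \left(3473694 - 3188192\right) \left(1231740 - \frac{1305516}{461537}\right) = 285502 \cdot \frac{568492278864}{461537} = \frac{162305682600229728}{461537}$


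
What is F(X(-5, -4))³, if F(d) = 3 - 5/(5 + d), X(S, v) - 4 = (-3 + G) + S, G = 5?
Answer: 2197/216 ≈ 10.171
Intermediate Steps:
X(S, v) = 6 + S (X(S, v) = 4 + ((-3 + 5) + S) = 4 + (2 + S) = 6 + S)
F(d) = 3 - 5/(5 + d)
F(X(-5, -4))³ = ((10 + 3*(6 - 5))/(5 + (6 - 5)))³ = ((10 + 3*1)/(5 + 1))³ = ((10 + 3)/6)³ = ((⅙)*13)³ = (13/6)³ = 2197/216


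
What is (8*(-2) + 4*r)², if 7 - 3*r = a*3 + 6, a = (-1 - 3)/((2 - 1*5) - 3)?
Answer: 2704/9 ≈ 300.44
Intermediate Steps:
a = ⅔ (a = -4/((2 - 5) - 3) = -4/(-3 - 3) = -4/(-6) = -4*(-⅙) = ⅔ ≈ 0.66667)
r = -⅓ (r = 7/3 - ((⅔)*3 + 6)/3 = 7/3 - (2 + 6)/3 = 7/3 - ⅓*8 = 7/3 - 8/3 = -⅓ ≈ -0.33333)
(8*(-2) + 4*r)² = (8*(-2) + 4*(-⅓))² = (-16 - 4/3)² = (-52/3)² = 2704/9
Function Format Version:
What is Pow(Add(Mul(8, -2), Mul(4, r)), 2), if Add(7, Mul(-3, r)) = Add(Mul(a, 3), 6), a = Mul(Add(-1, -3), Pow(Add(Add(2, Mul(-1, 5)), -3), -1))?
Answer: Rational(2704, 9) ≈ 300.44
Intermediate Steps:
a = Rational(2, 3) (a = Mul(-4, Pow(Add(Add(2, -5), -3), -1)) = Mul(-4, Pow(Add(-3, -3), -1)) = Mul(-4, Pow(-6, -1)) = Mul(-4, Rational(-1, 6)) = Rational(2, 3) ≈ 0.66667)
r = Rational(-1, 3) (r = Add(Rational(7, 3), Mul(Rational(-1, 3), Add(Mul(Rational(2, 3), 3), 6))) = Add(Rational(7, 3), Mul(Rational(-1, 3), Add(2, 6))) = Add(Rational(7, 3), Mul(Rational(-1, 3), 8)) = Add(Rational(7, 3), Rational(-8, 3)) = Rational(-1, 3) ≈ -0.33333)
Pow(Add(Mul(8, -2), Mul(4, r)), 2) = Pow(Add(Mul(8, -2), Mul(4, Rational(-1, 3))), 2) = Pow(Add(-16, Rational(-4, 3)), 2) = Pow(Rational(-52, 3), 2) = Rational(2704, 9)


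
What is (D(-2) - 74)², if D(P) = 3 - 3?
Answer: 5476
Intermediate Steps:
D(P) = 0
(D(-2) - 74)² = (0 - 74)² = (-74)² = 5476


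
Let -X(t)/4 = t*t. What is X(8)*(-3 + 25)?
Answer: -5632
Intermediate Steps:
X(t) = -4*t² (X(t) = -4*t*t = -4*t²)
X(8)*(-3 + 25) = (-4*8²)*(-3 + 25) = -4*64*22 = -256*22 = -5632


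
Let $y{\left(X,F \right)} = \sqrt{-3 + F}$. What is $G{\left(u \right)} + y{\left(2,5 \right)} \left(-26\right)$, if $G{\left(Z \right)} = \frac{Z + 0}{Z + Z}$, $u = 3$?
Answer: $\frac{1}{2} - 26 \sqrt{2} \approx -36.27$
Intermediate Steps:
$G{\left(Z \right)} = \frac{1}{2}$ ($G{\left(Z \right)} = \frac{Z}{2 Z} = Z \frac{1}{2 Z} = \frac{1}{2}$)
$G{\left(u \right)} + y{\left(2,5 \right)} \left(-26\right) = \frac{1}{2} + \sqrt{-3 + 5} \left(-26\right) = \frac{1}{2} + \sqrt{2} \left(-26\right) = \frac{1}{2} - 26 \sqrt{2}$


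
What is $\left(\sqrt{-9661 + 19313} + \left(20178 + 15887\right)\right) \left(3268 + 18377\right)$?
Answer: $780626925 + 43290 \sqrt{2413} \approx 7.8275 \cdot 10^{8}$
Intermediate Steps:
$\left(\sqrt{-9661 + 19313} + \left(20178 + 15887\right)\right) \left(3268 + 18377\right) = \left(\sqrt{9652} + 36065\right) 21645 = \left(2 \sqrt{2413} + 36065\right) 21645 = \left(36065 + 2 \sqrt{2413}\right) 21645 = 780626925 + 43290 \sqrt{2413}$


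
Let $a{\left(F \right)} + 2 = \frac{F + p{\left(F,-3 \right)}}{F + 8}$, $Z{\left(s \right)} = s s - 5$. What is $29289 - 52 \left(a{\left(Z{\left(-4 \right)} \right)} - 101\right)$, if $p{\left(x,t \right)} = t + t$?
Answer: $\frac{657995}{19} \approx 34631.0$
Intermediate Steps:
$p{\left(x,t \right)} = 2 t$
$Z{\left(s \right)} = -5 + s^{2}$ ($Z{\left(s \right)} = s^{2} - 5 = -5 + s^{2}$)
$a{\left(F \right)} = -2 + \frac{-6 + F}{8 + F}$ ($a{\left(F \right)} = -2 + \frac{F + 2 \left(-3\right)}{F + 8} = -2 + \frac{F - 6}{8 + F} = -2 + \frac{-6 + F}{8 + F}$)
$29289 - 52 \left(a{\left(Z{\left(-4 \right)} \right)} - 101\right) = 29289 - 52 \left(\frac{-22 - \left(-5 + \left(-4\right)^{2}\right)}{8 - \left(5 - \left(-4\right)^{2}\right)} - 101\right) = 29289 - 52 \left(\frac{-22 - \left(-5 + 16\right)}{8 + \left(-5 + 16\right)} - 101\right) = 29289 - 52 \left(\frac{-22 - 11}{8 + 11} - 101\right) = 29289 - 52 \left(\frac{-22 - 11}{19} - 101\right) = 29289 - 52 \left(\frac{1}{19} \left(-33\right) - 101\right) = 29289 - 52 \left(- \frac{33}{19} - 101\right) = 29289 - - \frac{101504}{19} = 29289 + \frac{101504}{19} = \frac{657995}{19}$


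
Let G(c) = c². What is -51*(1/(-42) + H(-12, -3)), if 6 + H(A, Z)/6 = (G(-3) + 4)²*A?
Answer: 8713673/14 ≈ 6.2241e+5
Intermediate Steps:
H(A, Z) = -36 + 1014*A (H(A, Z) = -36 + 6*(((-3)² + 4)²*A) = -36 + 6*((9 + 4)²*A) = -36 + 6*(13²*A) = -36 + 6*(169*A) = -36 + 1014*A)
-51*(1/(-42) + H(-12, -3)) = -51*(1/(-42) + (-36 + 1014*(-12))) = -51*(-1/42 + (-36 - 12168)) = -51*(-1/42 - 12204) = -51*(-512569/42) = 8713673/14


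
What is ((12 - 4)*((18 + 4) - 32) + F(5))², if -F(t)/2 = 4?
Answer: 7744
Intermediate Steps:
F(t) = -8 (F(t) = -2*4 = -8)
((12 - 4)*((18 + 4) - 32) + F(5))² = ((12 - 4)*((18 + 4) - 32) - 8)² = (8*(22 - 32) - 8)² = (8*(-10) - 8)² = (-80 - 8)² = (-88)² = 7744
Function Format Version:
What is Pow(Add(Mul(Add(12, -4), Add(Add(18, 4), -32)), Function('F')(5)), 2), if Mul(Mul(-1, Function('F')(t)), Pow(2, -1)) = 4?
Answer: 7744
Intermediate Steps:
Function('F')(t) = -8 (Function('F')(t) = Mul(-2, 4) = -8)
Pow(Add(Mul(Add(12, -4), Add(Add(18, 4), -32)), Function('F')(5)), 2) = Pow(Add(Mul(Add(12, -4), Add(Add(18, 4), -32)), -8), 2) = Pow(Add(Mul(8, Add(22, -32)), -8), 2) = Pow(Add(Mul(8, -10), -8), 2) = Pow(Add(-80, -8), 2) = Pow(-88, 2) = 7744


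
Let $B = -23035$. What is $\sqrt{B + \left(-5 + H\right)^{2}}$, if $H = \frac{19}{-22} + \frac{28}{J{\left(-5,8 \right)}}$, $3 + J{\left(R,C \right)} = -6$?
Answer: $\frac{i \sqrt{899906411}}{198} \approx 151.51 i$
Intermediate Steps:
$J{\left(R,C \right)} = -9$ ($J{\left(R,C \right)} = -3 - 6 = -9$)
$H = - \frac{787}{198}$ ($H = \frac{19}{-22} + \frac{28}{-9} = 19 \left(- \frac{1}{22}\right) + 28 \left(- \frac{1}{9}\right) = - \frac{19}{22} - \frac{28}{9} = - \frac{787}{198} \approx -3.9747$)
$\sqrt{B + \left(-5 + H\right)^{2}} = \sqrt{-23035 + \left(-5 - \frac{787}{198}\right)^{2}} = \sqrt{-23035 + \left(- \frac{1777}{198}\right)^{2}} = \sqrt{-23035 + \frac{3157729}{39204}} = \sqrt{- \frac{899906411}{39204}} = \frac{i \sqrt{899906411}}{198}$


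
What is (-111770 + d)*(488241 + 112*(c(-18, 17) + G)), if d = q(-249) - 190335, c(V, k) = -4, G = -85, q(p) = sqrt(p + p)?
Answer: -144488664665 + 478273*I*sqrt(498) ≈ -1.4449e+11 + 1.0673e+7*I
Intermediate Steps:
q(p) = sqrt(2)*sqrt(p) (q(p) = sqrt(2*p) = sqrt(2)*sqrt(p))
d = -190335 + I*sqrt(498) (d = sqrt(2)*sqrt(-249) - 190335 = sqrt(2)*(I*sqrt(249)) - 190335 = I*sqrt(498) - 190335 = -190335 + I*sqrt(498) ≈ -1.9034e+5 + 22.316*I)
(-111770 + d)*(488241 + 112*(c(-18, 17) + G)) = (-111770 + (-190335 + I*sqrt(498)))*(488241 + 112*(-4 - 85)) = (-302105 + I*sqrt(498))*(488241 + 112*(-89)) = (-302105 + I*sqrt(498))*(488241 - 9968) = (-302105 + I*sqrt(498))*478273 = -144488664665 + 478273*I*sqrt(498)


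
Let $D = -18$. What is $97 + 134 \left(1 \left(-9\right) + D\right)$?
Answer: $-3521$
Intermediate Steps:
$97 + 134 \left(1 \left(-9\right) + D\right) = 97 + 134 \left(1 \left(-9\right) - 18\right) = 97 + 134 \left(-9 - 18\right) = 97 + 134 \left(-27\right) = 97 - 3618 = -3521$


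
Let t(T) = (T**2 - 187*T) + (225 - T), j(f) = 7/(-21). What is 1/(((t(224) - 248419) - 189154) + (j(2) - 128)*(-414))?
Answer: -1/376154 ≈ -2.6585e-6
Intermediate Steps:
j(f) = -1/3 (j(f) = 7*(-1/21) = -1/3)
t(T) = 225 + T**2 - 188*T
1/(((t(224) - 248419) - 189154) + (j(2) - 128)*(-414)) = 1/((((225 + 224**2 - 188*224) - 248419) - 189154) + (-1/3 - 128)*(-414)) = 1/((((225 + 50176 - 42112) - 248419) - 189154) - 385/3*(-414)) = 1/(((8289 - 248419) - 189154) + 53130) = 1/((-240130 - 189154) + 53130) = 1/(-429284 + 53130) = 1/(-376154) = -1/376154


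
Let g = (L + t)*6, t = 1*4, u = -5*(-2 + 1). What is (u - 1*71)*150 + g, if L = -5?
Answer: -9906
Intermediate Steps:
u = 5 (u = -5*(-1) = 5)
t = 4
g = -6 (g = (-5 + 4)*6 = -1*6 = -6)
(u - 1*71)*150 + g = (5 - 1*71)*150 - 6 = (5 - 71)*150 - 6 = -66*150 - 6 = -9900 - 6 = -9906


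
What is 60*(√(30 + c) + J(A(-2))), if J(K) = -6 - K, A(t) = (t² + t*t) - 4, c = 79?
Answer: -600 + 60*√109 ≈ 26.418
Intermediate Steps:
A(t) = -4 + 2*t² (A(t) = (t² + t²) - 4 = 2*t² - 4 = -4 + 2*t²)
60*(√(30 + c) + J(A(-2))) = 60*(√(30 + 79) + (-6 - (-4 + 2*(-2)²))) = 60*(√109 + (-6 - (-4 + 2*4))) = 60*(√109 + (-6 - (-4 + 8))) = 60*(√109 + (-6 - 1*4)) = 60*(√109 + (-6 - 4)) = 60*(√109 - 10) = 60*(-10 + √109) = -600 + 60*√109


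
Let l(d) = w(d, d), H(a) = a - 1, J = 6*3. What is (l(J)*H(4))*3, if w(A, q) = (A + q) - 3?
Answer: 297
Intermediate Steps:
J = 18
H(a) = -1 + a
w(A, q) = -3 + A + q
l(d) = -3 + 2*d (l(d) = -3 + d + d = -3 + 2*d)
(l(J)*H(4))*3 = ((-3 + 2*18)*(-1 + 4))*3 = ((-3 + 36)*3)*3 = (33*3)*3 = 99*3 = 297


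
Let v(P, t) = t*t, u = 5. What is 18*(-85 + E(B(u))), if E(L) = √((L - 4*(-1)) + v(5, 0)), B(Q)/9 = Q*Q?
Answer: -1530 + 18*√229 ≈ -1257.6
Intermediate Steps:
v(P, t) = t²
B(Q) = 9*Q² (B(Q) = 9*(Q*Q) = 9*Q²)
E(L) = √(4 + L) (E(L) = √((L - 4*(-1)) + 0²) = √((L + 4) + 0) = √((4 + L) + 0) = √(4 + L))
18*(-85 + E(B(u))) = 18*(-85 + √(4 + 9*5²)) = 18*(-85 + √(4 + 9*25)) = 18*(-85 + √(4 + 225)) = 18*(-85 + √229) = -1530 + 18*√229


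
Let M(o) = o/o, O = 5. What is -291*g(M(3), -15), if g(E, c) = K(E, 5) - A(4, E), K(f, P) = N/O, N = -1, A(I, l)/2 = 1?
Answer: 3201/5 ≈ 640.20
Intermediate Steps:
A(I, l) = 2 (A(I, l) = 2*1 = 2)
M(o) = 1
K(f, P) = -⅕ (K(f, P) = -1/5 = -1*⅕ = -⅕)
g(E, c) = -11/5 (g(E, c) = -⅕ - 1*2 = -⅕ - 2 = -11/5)
-291*g(M(3), -15) = -291*(-11/5) = 3201/5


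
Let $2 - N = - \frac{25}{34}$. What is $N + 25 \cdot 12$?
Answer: $\frac{10293}{34} \approx 302.74$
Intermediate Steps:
$N = \frac{93}{34}$ ($N = 2 - - \frac{25}{34} = 2 + \frac{25}{34} = \frac{93}{34} \approx 2.7353$)
$N + 25 \cdot 12 = \frac{93}{34} + 25 \cdot 12 = \frac{93}{34} + 300 = \frac{10293}{34}$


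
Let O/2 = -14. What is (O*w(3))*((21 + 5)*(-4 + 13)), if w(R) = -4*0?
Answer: 0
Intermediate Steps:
O = -28 (O = 2*(-14) = -28)
w(R) = 0
(O*w(3))*((21 + 5)*(-4 + 13)) = (-28*0)*((21 + 5)*(-4 + 13)) = 0*(26*9) = 0*234 = 0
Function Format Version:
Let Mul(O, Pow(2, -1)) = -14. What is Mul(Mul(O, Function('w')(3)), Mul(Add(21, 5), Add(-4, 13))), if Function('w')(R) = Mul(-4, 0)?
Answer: 0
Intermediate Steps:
O = -28 (O = Mul(2, -14) = -28)
Function('w')(R) = 0
Mul(Mul(O, Function('w')(3)), Mul(Add(21, 5), Add(-4, 13))) = Mul(Mul(-28, 0), Mul(Add(21, 5), Add(-4, 13))) = Mul(0, Mul(26, 9)) = Mul(0, 234) = 0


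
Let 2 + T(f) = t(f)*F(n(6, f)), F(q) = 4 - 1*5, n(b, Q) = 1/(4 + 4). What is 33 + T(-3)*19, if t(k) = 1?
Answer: -24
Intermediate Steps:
n(b, Q) = ⅛ (n(b, Q) = 1/8 = ⅛)
F(q) = -1 (F(q) = 4 - 5 = -1)
T(f) = -3 (T(f) = -2 + 1*(-1) = -2 - 1 = -3)
33 + T(-3)*19 = 33 - 3*19 = 33 - 57 = -24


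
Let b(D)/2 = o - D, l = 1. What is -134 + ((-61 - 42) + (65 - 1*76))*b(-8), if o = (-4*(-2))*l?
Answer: -3782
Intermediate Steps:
o = 8 (o = -4*(-2)*1 = 8*1 = 8)
b(D) = 16 - 2*D (b(D) = 2*(8 - D) = 16 - 2*D)
-134 + ((-61 - 42) + (65 - 1*76))*b(-8) = -134 + ((-61 - 42) + (65 - 1*76))*(16 - 2*(-8)) = -134 + (-103 + (65 - 76))*(16 + 16) = -134 + (-103 - 11)*32 = -134 - 114*32 = -134 - 3648 = -3782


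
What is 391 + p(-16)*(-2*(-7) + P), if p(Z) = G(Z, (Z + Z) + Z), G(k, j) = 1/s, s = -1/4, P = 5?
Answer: 315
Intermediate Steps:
s = -1/4 (s = -1*1/4 = -1/4 ≈ -0.25000)
G(k, j) = -4 (G(k, j) = 1/(-1/4) = -4)
p(Z) = -4
391 + p(-16)*(-2*(-7) + P) = 391 - 4*(-2*(-7) + 5) = 391 - 4*(14 + 5) = 391 - 4*19 = 391 - 76 = 315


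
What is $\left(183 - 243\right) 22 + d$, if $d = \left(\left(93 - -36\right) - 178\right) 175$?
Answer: $-9895$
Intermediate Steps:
$d = -8575$ ($d = \left(\left(93 + 36\right) - 178\right) 175 = \left(129 - 178\right) 175 = \left(-49\right) 175 = -8575$)
$\left(183 - 243\right) 22 + d = \left(183 - 243\right) 22 - 8575 = \left(-60\right) 22 - 8575 = -1320 - 8575 = -9895$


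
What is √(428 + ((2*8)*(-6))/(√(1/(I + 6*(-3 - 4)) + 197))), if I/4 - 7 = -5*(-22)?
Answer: 2*√(753608482403 - 2014152*√35751198)/83923 ≈ 20.522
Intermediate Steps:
I = 468 (I = 28 + 4*(-5*(-22)) = 28 + 4*110 = 28 + 440 = 468)
√(428 + ((2*8)*(-6))/(√(1/(I + 6*(-3 - 4)) + 197))) = √(428 + ((2*8)*(-6))/(√(1/(468 + 6*(-3 - 4)) + 197))) = √(428 + (16*(-6))/(√(1/(468 + 6*(-7)) + 197))) = √(428 - 96/√(1/(468 - 42) + 197)) = √(428 - 96/√(1/426 + 197)) = √(428 - 96*√35751198/83923)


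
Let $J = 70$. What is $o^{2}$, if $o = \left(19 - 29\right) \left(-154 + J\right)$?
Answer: $705600$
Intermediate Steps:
$o = 840$ ($o = \left(19 - 29\right) \left(-154 + 70\right) = \left(-10\right) \left(-84\right) = 840$)
$o^{2} = 840^{2} = 705600$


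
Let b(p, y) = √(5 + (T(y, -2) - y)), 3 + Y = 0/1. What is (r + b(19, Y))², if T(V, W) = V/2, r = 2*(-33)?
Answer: (132 - √26)²/4 ≈ 4026.0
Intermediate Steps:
Y = -3 (Y = -3 + 0/1 = -3 + 1*0 = -3 + 0 = -3)
r = -66
T(V, W) = V/2 (T(V, W) = V*(½) = V/2)
b(p, y) = √(5 - y/2) (b(p, y) = √(5 + (y/2 - y)) = √(5 - y/2))
(r + b(19, Y))² = (-66 + √(20 - 2*(-3))/2)² = (-66 + √(20 + 6)/2)² = (-66 + √26/2)²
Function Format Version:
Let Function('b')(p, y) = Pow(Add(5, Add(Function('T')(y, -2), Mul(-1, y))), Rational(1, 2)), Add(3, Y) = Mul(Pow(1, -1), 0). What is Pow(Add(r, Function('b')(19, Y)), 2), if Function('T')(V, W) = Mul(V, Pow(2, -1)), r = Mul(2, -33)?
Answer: Mul(Rational(1, 4), Pow(Add(132, Mul(-1, Pow(26, Rational(1, 2)))), 2)) ≈ 4026.0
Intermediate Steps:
Y = -3 (Y = Add(-3, Mul(Pow(1, -1), 0)) = Add(-3, Mul(1, 0)) = Add(-3, 0) = -3)
r = -66
Function('T')(V, W) = Mul(Rational(1, 2), V) (Function('T')(V, W) = Mul(V, Rational(1, 2)) = Mul(Rational(1, 2), V))
Function('b')(p, y) = Pow(Add(5, Mul(Rational(-1, 2), y)), Rational(1, 2)) (Function('b')(p, y) = Pow(Add(5, Add(Mul(Rational(1, 2), y), Mul(-1, y))), Rational(1, 2)) = Pow(Add(5, Mul(Rational(-1, 2), y)), Rational(1, 2)))
Pow(Add(r, Function('b')(19, Y)), 2) = Pow(Add(-66, Mul(Rational(1, 2), Pow(Add(20, Mul(-2, -3)), Rational(1, 2)))), 2) = Pow(Add(-66, Mul(Rational(1, 2), Pow(Add(20, 6), Rational(1, 2)))), 2) = Pow(Add(-66, Mul(Rational(1, 2), Pow(26, Rational(1, 2)))), 2)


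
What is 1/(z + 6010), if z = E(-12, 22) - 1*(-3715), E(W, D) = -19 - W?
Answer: 1/9718 ≈ 0.00010290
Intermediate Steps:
z = 3708 (z = (-19 - 1*(-12)) - 1*(-3715) = (-19 + 12) + 3715 = -7 + 3715 = 3708)
1/(z + 6010) = 1/(3708 + 6010) = 1/9718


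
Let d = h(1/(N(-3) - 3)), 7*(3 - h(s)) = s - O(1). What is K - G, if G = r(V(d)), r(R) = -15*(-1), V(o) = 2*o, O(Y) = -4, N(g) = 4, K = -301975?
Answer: -301990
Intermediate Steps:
h(s) = 17/7 - s/7 (h(s) = 3 - (s - 1*(-4))/7 = 3 - (s + 4)/7 = 3 - (4 + s)/7 = 3 + (-4/7 - s/7) = 17/7 - s/7)
d = 16/7 (d = 17/7 - 1/(7*(4 - 3)) = 17/7 - ⅐/1 = 17/7 - ⅐*1 = 17/7 - ⅐ = 16/7 ≈ 2.2857)
r(R) = 15
G = 15
K - G = -301975 - 1*15 = -301975 - 15 = -301990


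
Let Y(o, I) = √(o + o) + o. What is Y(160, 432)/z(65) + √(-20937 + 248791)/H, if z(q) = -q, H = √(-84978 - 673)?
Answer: -32/13 - 8*√5/65 - I*√19515922954/85651 ≈ -2.7367 - 1.631*I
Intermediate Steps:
Y(o, I) = o + √2*√o (Y(o, I) = √(2*o) + o = √2*√o + o = o + √2*√o)
H = I*√85651 (H = √(-85651) = I*√85651 ≈ 292.66*I)
Y(160, 432)/z(65) + √(-20937 + 248791)/H = (160 + √2*√160)/((-1*65)) + √(-20937 + 248791)/((I*√85651)) = (160 + √2*(4*√10))/(-65) + √227854*(-I*√85651/85651) = (160 + 8*√5)*(-1/65) - I*√19515922954/85651 = (-32/13 - 8*√5/65) - I*√19515922954/85651 = -32/13 - 8*√5/65 - I*√19515922954/85651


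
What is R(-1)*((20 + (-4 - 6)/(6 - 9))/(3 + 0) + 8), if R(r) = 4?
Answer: 568/9 ≈ 63.111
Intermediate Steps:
R(-1)*((20 + (-4 - 6)/(6 - 9))/(3 + 0) + 8) = 4*((20 + (-4 - 6)/(6 - 9))/(3 + 0) + 8) = 4*((20 - 10/(-3))/3 + 8) = 4*((20 - 10*(-1/3))*(1/3) + 8) = 4*((20 + 10/3)*(1/3) + 8) = 4*((70/3)*(1/3) + 8) = 4*(70/9 + 8) = 4*(142/9) = 568/9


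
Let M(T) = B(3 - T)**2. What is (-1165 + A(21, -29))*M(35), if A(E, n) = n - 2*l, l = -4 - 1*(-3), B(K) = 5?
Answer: -29800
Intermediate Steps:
l = -1 (l = -4 + 3 = -1)
A(E, n) = 2 + n (A(E, n) = n - 2*(-1) = n + 2 = 2 + n)
M(T) = 25 (M(T) = 5**2 = 25)
(-1165 + A(21, -29))*M(35) = (-1165 + (2 - 29))*25 = (-1165 - 27)*25 = -1192*25 = -29800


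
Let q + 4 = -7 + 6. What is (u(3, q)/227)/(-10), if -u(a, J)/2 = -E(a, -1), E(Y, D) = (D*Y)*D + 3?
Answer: -6/1135 ≈ -0.0052863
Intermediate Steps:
E(Y, D) = 3 + Y*D² (E(Y, D) = Y*D² + 3 = 3 + Y*D²)
q = -5 (q = -4 + (-7 + 6) = -4 - 1 = -5)
u(a, J) = 6 + 2*a (u(a, J) = -(-2)*(3 + a*(-1)²) = -(-2)*(3 + a*1) = -(-2)*(3 + a) = -2*(-3 - a) = 6 + 2*a)
(u(3, q)/227)/(-10) = ((6 + 2*3)/227)/(-10) = ((6 + 6)*(1/227))*(-⅒) = (12*(1/227))*(-⅒) = (12/227)*(-⅒) = -6/1135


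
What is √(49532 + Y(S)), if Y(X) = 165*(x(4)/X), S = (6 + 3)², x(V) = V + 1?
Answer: √4012917/9 ≈ 222.58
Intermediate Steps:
x(V) = 1 + V
S = 81 (S = 9² = 81)
Y(X) = 825/X (Y(X) = 165*((1 + 4)/X) = 165*(5/X) = 825/X)
√(49532 + Y(S)) = √(49532 + 825/81) = √(49532 + 825*(1/81)) = √(49532 + 275/27) = √(1337639/27) = √4012917/9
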